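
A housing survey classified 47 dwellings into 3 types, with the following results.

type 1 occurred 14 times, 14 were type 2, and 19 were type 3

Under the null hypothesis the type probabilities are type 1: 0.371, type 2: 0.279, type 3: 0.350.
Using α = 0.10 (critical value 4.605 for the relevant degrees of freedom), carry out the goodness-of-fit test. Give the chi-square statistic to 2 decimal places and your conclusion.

Expected counts E_i = n·p_i: 47×0.371 = 17.437, 47×0.279 = 13.113, 47×0.350 = 16.45.
type 1: (14 − 17.437)²/17.437 = 11.812969/17.437 = 0.677
type 2: (14 − 13.113)²/13.113 = 0.786769/13.113 = 0.060
type 3: (19 − 16.45)²/16.45 = 6.5025/16.45 = 0.395
Sum = 1.13
df = 2. Since 1.13 < 4.605, we do not reject H₀.

1.13; do not reject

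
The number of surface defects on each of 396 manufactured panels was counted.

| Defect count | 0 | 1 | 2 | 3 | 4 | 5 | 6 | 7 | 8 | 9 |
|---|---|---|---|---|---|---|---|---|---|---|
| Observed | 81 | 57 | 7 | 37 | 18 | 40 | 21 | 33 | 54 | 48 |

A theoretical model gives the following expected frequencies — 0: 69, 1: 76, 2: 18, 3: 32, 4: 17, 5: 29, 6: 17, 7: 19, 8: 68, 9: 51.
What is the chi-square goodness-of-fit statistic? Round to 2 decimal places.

32.89

χ² = (81−69)²/69 + (57−76)²/76 + (7−18)²/18 + (37−32)²/32 + (18−17)²/17 + (40−29)²/29 + (21−17)²/17 + (33−19)²/19 + (54−68)²/68 + (48−51)²/51
   = 2.087 + 4.750 + 6.722 + 0.781 + 0.059 + 4.172 + 0.941 + 10.316 + 2.882 + 0.176
Sum = 32.89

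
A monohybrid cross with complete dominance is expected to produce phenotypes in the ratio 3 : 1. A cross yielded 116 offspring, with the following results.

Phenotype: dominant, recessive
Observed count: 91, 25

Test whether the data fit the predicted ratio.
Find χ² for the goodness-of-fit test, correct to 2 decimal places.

Ratio total = 4. Expected counts: 116×3/4 = 87, 116×1/4 = 29.
χ² = (91−87)²/87 + (25−29)²/29
   = 0.184 + 0.552
Sum = 0.74

0.74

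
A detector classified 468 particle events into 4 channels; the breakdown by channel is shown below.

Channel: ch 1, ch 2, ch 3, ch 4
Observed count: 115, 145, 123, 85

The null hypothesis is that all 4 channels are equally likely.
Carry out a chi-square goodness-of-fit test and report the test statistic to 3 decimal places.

15.795

Expected count for each of the 4 categories: 468/4 = 117.
χ² = (115−117)²/117 + (145−117)²/117 + (123−117)²/117 + (85−117)²/117
   = 0.0342 + 6.7009 + 0.3077 + 8.7521
Sum = 15.795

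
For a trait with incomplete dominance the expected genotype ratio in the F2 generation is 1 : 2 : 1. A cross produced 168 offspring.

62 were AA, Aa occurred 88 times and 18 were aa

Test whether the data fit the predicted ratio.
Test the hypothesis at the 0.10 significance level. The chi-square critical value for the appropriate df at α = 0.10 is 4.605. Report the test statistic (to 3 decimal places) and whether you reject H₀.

23.429; reject

Ratio total = 4. Expected counts: 168×1/4 = 42, 168×2/4 = 84, 168×1/4 = 42.
cat         O        E   (O−E)²/E
AA         62       42     9.5238
Aa         88       84     0.1905
aa         18       42    13.7143
Sum = 23.429
df = 2. Since 23.429 > 4.605, we reject H₀.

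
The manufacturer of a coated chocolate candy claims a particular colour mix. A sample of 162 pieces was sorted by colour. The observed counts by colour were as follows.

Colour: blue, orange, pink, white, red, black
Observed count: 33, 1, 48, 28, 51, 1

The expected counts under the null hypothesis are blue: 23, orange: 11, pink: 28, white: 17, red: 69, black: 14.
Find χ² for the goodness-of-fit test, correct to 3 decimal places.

χ² = (33−23)²/23 + (1−11)²/11 + (48−28)²/28 + (28−17)²/17 + (51−69)²/69 + (1−14)²/14
   = 4.3478 + 9.0909 + 14.2857 + 7.1176 + 4.6957 + 12.0714
Sum = 51.609

51.609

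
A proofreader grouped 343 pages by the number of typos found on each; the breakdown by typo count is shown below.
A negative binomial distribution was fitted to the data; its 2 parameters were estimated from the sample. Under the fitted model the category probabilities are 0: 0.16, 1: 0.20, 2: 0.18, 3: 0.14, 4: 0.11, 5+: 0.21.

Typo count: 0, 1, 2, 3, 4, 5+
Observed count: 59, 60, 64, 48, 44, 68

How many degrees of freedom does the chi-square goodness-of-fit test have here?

There are k = 6 categories and 2 parameters estimated from the data, so df = 6 − 1 − 2 = 3.

3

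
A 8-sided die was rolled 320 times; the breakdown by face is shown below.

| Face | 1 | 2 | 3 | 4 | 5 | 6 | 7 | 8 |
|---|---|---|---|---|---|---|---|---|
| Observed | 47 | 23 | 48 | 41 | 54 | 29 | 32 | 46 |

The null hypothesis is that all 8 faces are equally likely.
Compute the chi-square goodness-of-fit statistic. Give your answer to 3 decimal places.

Under H₀ each category has probability 1/8, so each expected count is 320/8 = 40.
χ² = (47−40)²/40 + (23−40)²/40 + (48−40)²/40 + (41−40)²/40 + (54−40)²/40 + (29−40)²/40 + (32−40)²/40 + (46−40)²/40
   = 1.2250 + 7.2250 + 1.6000 + 0.0250 + 4.9000 + 3.0250 + 1.6000 + 0.9000
Sum = 20.500

20.500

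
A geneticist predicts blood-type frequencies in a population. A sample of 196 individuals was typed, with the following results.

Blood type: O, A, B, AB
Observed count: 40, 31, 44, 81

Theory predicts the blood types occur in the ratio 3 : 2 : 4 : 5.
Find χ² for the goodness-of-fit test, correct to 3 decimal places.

Ratio total = 14. Expected counts: 196×3/14 = 42, 196×2/14 = 28, 196×4/14 = 56, 196×5/14 = 70.
cat         O        E   (O−E)²/E
O          40       42     0.0952
A          31       28     0.3214
B          44       56     2.5714
AB         81       70     1.7286
Sum = 4.717

4.717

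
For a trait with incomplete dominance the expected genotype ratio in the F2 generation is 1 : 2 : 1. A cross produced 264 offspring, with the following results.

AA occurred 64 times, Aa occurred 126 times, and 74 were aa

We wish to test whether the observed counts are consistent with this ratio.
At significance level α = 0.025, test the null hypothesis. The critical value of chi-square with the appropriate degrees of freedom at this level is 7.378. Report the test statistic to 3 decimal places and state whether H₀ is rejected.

Ratio total = 4. Expected counts: 264×1/4 = 66, 264×2/4 = 132, 264×1/4 = 66.
χ² = (64−66)²/66 + (126−132)²/132 + (74−66)²/66
   = 0.0606 + 0.2727 + 0.9697
Sum = 1.303
df = 2. Since 1.303 < 7.378, we do not reject H₀.

1.303; do not reject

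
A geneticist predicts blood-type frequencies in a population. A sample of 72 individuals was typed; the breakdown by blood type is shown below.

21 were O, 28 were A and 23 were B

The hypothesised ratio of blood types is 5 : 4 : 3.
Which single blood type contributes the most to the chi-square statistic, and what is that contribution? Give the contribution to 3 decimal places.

Ratio total = 12. Expected counts: 72×5/12 = 30, 72×4/12 = 24, 72×3/12 = 18.
O: (21 − 30)²/30 = 81/30 = 2.7000
A: (28 − 24)²/24 = 16/24 = 0.6667
B: (23 − 18)²/18 = 25/18 = 1.3889
The largest term is for O: 2.700.

O, 2.700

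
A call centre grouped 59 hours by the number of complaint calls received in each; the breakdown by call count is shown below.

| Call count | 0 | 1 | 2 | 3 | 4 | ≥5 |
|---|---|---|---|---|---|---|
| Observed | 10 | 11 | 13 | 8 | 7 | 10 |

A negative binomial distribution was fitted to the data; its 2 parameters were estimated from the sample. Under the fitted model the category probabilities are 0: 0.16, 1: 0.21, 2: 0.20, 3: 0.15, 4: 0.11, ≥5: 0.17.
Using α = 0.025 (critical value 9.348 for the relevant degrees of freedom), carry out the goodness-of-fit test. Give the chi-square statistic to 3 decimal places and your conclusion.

0.433; do not reject

Expected counts E_i = n·p_i: 59×0.16 = 9.44, 59×0.21 = 12.39, 59×0.20 = 11.8, 59×0.15 = 8.85, 59×0.11 = 6.49, 59×0.17 = 10.03.
0: (10 − 9.44)²/9.44 = 0.3136/9.44 = 0.0332
1: (11 − 12.39)²/12.39 = 1.9321/12.39 = 0.1559
2: (13 − 11.8)²/11.8 = 1.44/11.8 = 0.1220
3: (8 − 8.85)²/8.85 = 0.7225/8.85 = 0.0816
4: (7 − 6.49)²/6.49 = 0.2601/6.49 = 0.0401
≥5: (10 − 10.03)²/10.03 = 0.0009/10.03 = 0.0001
Sum = 0.433
df = 3. Since 0.433 < 9.348, we do not reject H₀.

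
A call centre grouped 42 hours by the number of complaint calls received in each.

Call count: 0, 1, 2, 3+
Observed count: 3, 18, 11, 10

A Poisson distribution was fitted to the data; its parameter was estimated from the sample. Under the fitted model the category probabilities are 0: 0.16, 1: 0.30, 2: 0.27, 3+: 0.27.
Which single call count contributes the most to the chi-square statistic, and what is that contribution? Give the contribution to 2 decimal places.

1, 2.31

Expected counts E_i = n·p_i: 42×0.16 = 6.72, 42×0.30 = 12.6, 42×0.27 = 11.34, 42×0.27 = 11.34.
χ² = (3−6.72)²/6.72 + (18−12.6)²/12.6 + (11−11.34)²/11.34 + (10−11.34)²/11.34
   = 2.059 + 2.314 + 0.010 + 0.158
The largest term is for 1: 2.31.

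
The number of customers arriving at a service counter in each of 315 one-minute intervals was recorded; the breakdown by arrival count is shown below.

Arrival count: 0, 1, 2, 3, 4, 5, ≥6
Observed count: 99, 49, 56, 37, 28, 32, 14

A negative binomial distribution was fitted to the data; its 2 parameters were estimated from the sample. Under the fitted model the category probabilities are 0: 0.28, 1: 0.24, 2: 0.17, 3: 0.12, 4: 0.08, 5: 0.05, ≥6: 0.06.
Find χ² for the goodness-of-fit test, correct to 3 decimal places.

29.158

Expected counts E_i = n·p_i: 315×0.28 = 88.2, 315×0.24 = 75.6, 315×0.17 = 53.55, 315×0.12 = 37.8, 315×0.08 = 25.2, 315×0.05 = 15.75, 315×0.06 = 18.9.
0: (99 − 88.2)²/88.2 = 116.64/88.2 = 1.3224
1: (49 − 75.6)²/75.6 = 707.56/75.6 = 9.3593
2: (56 − 53.55)²/53.55 = 6.0025/53.55 = 0.1121
3: (37 − 37.8)²/37.8 = 0.64/37.8 = 0.0169
4: (28 − 25.2)²/25.2 = 7.84/25.2 = 0.3111
5: (32 − 15.75)²/15.75 = 264.0625/15.75 = 16.7659
≥6: (14 − 18.9)²/18.9 = 24.01/18.9 = 1.2704
Sum = 29.158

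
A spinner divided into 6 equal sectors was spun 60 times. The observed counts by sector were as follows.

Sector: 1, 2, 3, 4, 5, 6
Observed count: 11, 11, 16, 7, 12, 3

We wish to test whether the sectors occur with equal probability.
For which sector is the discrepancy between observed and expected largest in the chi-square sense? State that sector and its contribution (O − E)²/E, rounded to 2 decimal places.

6, 4.90

Under H₀ each category has probability 1/6, so each expected count is 60/6 = 10.
1: (11 − 10)²/10 = 1/10 = 0.100
2: (11 − 10)²/10 = 1/10 = 0.100
3: (16 − 10)²/10 = 36/10 = 3.600
4: (7 − 10)²/10 = 9/10 = 0.900
5: (12 − 10)²/10 = 4/10 = 0.400
6: (3 − 10)²/10 = 49/10 = 4.900
The largest term is for 6: 4.90.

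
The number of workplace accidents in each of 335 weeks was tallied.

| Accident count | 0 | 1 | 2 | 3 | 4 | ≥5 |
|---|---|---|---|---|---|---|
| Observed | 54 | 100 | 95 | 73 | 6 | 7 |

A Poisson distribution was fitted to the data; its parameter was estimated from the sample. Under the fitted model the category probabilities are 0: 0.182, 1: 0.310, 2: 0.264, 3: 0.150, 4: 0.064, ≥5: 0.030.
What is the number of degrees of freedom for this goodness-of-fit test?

There are k = 6 categories and 1 parameter estimated from the data, so df = 6 − 1 − 1 = 4.

4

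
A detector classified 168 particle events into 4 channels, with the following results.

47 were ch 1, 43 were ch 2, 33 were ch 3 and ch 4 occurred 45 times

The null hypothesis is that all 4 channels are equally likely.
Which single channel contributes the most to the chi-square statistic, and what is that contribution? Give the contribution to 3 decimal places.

Expected count for each of the 4 categories: 168/4 = 42.
χ² = (47−42)²/42 + (43−42)²/42 + (33−42)²/42 + (45−42)²/42
   = 0.5952 + 0.0238 + 1.9286 + 0.2143
The largest term is for ch 3: 1.929.

ch 3, 1.929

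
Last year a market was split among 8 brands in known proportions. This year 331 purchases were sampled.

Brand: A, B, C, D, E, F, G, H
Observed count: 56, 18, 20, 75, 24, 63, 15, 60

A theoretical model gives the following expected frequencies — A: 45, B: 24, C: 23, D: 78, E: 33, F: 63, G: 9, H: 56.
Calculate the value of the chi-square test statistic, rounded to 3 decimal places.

11.436

cat         O        E   (O−E)²/E
A          56       45     2.6889
B          18       24     1.5000
C          20       23     0.3913
D          75       78     0.1154
E          24       33     2.4545
F          63       63     0.0000
G          15        9     4.0000
H          60       56     0.2857
Sum = 11.436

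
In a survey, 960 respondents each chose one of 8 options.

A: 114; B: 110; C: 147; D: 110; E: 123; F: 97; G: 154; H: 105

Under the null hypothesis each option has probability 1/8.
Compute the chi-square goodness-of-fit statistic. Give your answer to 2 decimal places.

Under H₀ each category has probability 1/8, so each expected count is 960/8 = 120.
χ² = (114−120)²/120 + (110−120)²/120 + (147−120)²/120 + (110−120)²/120 + (123−120)²/120 + (97−120)²/120 + (154−120)²/120 + (105−120)²/120
   = 0.300 + 0.833 + 6.075 + 0.833 + 0.075 + 4.408 + 9.633 + 1.875
Sum = 24.03

24.03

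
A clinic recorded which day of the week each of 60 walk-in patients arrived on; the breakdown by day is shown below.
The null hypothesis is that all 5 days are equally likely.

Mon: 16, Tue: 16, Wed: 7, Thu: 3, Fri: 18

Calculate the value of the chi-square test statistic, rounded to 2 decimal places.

Under H₀ each category has probability 1/5, so each expected count is 60/5 = 12.
cat         O        E   (O−E)²/E
Mon        16       12      1.333
Tue        16       12      1.333
Wed         7       12      2.083
Thu         3       12      6.750
Fri        18       12      3.000
Sum = 14.50

14.50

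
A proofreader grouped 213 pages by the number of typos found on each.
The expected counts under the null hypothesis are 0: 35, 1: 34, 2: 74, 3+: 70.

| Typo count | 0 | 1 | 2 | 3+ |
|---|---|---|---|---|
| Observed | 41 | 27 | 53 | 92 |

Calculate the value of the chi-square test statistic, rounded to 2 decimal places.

15.34

cat         O        E   (O−E)²/E
0          41       35      1.029
1          27       34      1.441
2          53       74      5.959
3+         92       70      6.914
Sum = 15.34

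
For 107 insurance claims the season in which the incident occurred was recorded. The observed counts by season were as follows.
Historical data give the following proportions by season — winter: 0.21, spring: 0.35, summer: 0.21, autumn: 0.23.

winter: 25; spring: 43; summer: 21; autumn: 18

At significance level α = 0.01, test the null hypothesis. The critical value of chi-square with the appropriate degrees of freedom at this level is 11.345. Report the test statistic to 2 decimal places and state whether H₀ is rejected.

Expected counts E_i = n·p_i: 107×0.21 = 22.47, 107×0.35 = 37.45, 107×0.21 = 22.47, 107×0.23 = 24.61.
cat         O        E   (O−E)²/E
winter     25    22.47      0.285
spring     43    37.45      0.822
summer     21    22.47      0.096
autumn     18    24.61      1.775
Sum = 2.98
df = 3. Since 2.98 < 11.345, we do not reject H₀.

2.98; do not reject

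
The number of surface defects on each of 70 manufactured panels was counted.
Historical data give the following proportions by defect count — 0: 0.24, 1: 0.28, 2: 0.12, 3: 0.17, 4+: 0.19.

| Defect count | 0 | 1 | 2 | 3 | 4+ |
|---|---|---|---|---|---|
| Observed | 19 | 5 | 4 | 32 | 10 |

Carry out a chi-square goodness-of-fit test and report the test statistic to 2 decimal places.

Expected counts E_i = n·p_i: 70×0.24 = 16.8, 70×0.28 = 19.6, 70×0.12 = 8.4, 70×0.17 = 11.9, 70×0.19 = 13.3.
0: (19 − 16.8)²/16.8 = 4.84/16.8 = 0.288
1: (5 − 19.6)²/19.6 = 213.16/19.6 = 10.876
2: (4 − 8.4)²/8.4 = 19.36/8.4 = 2.305
3: (32 − 11.9)²/11.9 = 404.01/11.9 = 33.950
4+: (10 − 13.3)²/13.3 = 10.89/13.3 = 0.819
Sum = 48.24

48.24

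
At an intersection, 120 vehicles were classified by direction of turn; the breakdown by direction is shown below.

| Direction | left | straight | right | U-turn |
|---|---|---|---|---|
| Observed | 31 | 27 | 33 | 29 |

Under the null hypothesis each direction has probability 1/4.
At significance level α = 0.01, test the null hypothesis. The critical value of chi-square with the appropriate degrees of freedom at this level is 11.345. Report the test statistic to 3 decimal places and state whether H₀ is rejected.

0.667; do not reject

Under H₀ each category has probability 1/4, so each expected count is 120/4 = 30.
left: (31 − 30)²/30 = 1/30 = 0.0333
straight: (27 − 30)²/30 = 9/30 = 0.3000
right: (33 − 30)²/30 = 9/30 = 0.3000
U-turn: (29 − 30)²/30 = 1/30 = 0.0333
Sum = 0.667
df = 3. Since 0.667 < 11.345, we do not reject H₀.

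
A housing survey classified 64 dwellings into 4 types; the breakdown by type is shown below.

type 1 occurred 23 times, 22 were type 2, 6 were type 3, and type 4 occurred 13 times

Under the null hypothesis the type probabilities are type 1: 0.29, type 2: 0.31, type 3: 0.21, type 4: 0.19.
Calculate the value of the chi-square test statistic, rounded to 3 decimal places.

5.474

Expected counts E_i = n·p_i: 64×0.29 = 18.56, 64×0.31 = 19.84, 64×0.21 = 13.44, 64×0.19 = 12.16.
type 1: (23 − 18.56)²/18.56 = 19.7136/18.56 = 1.0622
type 2: (22 − 19.84)²/19.84 = 4.6656/19.84 = 0.2352
type 3: (6 − 13.44)²/13.44 = 55.3536/13.44 = 4.1186
type 4: (13 − 12.16)²/12.16 = 0.7056/12.16 = 0.0580
Sum = 5.474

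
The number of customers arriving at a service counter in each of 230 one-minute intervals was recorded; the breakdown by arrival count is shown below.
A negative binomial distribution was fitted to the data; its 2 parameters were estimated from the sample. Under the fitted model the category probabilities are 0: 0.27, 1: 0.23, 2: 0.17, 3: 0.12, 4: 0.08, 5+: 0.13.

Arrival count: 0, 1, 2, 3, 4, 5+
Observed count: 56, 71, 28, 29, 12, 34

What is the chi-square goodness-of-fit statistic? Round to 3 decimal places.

12.803

Expected counts E_i = n·p_i: 230×0.27 = 62.1, 230×0.23 = 52.9, 230×0.17 = 39.1, 230×0.12 = 27.6, 230×0.08 = 18.4, 230×0.13 = 29.9.
χ² = (56−62.1)²/62.1 + (71−52.9)²/52.9 + (28−39.1)²/39.1 + (29−27.6)²/27.6 + (12−18.4)²/18.4 + (34−29.9)²/29.9
   = 0.5992 + 6.1930 + 3.1512 + 0.0710 + 2.2261 + 0.5622
Sum = 12.803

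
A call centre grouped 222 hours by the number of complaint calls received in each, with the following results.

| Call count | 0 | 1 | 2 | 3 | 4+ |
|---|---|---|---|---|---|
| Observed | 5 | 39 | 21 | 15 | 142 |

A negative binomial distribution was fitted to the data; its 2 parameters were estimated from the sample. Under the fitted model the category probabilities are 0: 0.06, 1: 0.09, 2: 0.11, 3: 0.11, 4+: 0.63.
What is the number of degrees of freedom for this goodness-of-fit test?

2

There are k = 5 categories and 2 parameters estimated from the data, so df = 5 − 1 − 2 = 2.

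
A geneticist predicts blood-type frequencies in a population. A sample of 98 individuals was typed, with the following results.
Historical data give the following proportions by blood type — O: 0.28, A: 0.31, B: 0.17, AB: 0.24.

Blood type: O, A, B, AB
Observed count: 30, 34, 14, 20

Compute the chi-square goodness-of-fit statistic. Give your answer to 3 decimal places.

1.622

Expected counts E_i = n·p_i: 98×0.28 = 27.44, 98×0.31 = 30.38, 98×0.17 = 16.66, 98×0.24 = 23.52.
cat         O        E   (O−E)²/E
O          30    27.44     0.2388
A          34    30.38     0.4313
B          14    16.66     0.4247
AB         20    23.52     0.5268
Sum = 1.622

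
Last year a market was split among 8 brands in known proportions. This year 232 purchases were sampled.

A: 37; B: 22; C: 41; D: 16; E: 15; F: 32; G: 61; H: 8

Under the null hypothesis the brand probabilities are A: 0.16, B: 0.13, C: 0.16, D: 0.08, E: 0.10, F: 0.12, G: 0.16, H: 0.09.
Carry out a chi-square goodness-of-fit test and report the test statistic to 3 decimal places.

29.794

Expected counts E_i = n·p_i: 232×0.16 = 37.12, 232×0.13 = 30.16, 232×0.16 = 37.12, 232×0.08 = 18.56, 232×0.10 = 23.2, 232×0.12 = 27.84, 232×0.16 = 37.12, 232×0.09 = 20.88.
χ² = (37−37.12)²/37.12 + (22−30.16)²/30.16 + (41−37.12)²/37.12 + (16−18.56)²/18.56 + (15−23.2)²/23.2 + (32−27.84)²/27.84 + (61−37.12)²/37.12 + (8−20.88)²/20.88
   = 0.0004 + 2.2077 + 0.4056 + 0.3531 + 2.8983 + 0.6216 + 15.3625 + 7.9451
Sum = 29.794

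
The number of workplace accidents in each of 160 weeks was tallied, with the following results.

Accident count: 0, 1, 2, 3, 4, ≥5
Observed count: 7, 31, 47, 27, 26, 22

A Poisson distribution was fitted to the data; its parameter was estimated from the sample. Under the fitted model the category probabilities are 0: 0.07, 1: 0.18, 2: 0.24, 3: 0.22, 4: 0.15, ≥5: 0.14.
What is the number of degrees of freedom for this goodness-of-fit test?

There are k = 6 categories and 1 parameter estimated from the data, so df = 6 − 1 − 1 = 4.

4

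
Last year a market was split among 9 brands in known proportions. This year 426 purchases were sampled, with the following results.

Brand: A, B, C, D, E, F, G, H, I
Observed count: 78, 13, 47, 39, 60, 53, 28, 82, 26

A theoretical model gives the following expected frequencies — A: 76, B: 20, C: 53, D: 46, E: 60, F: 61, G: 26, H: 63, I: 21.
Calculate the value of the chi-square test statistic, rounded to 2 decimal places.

A: (78 − 76)²/76 = 4/76 = 0.053
B: (13 − 20)²/20 = 49/20 = 2.450
C: (47 − 53)²/53 = 36/53 = 0.679
D: (39 − 46)²/46 = 49/46 = 1.065
E: (60 − 60)²/60 = 0/60 = 0.000
F: (53 − 61)²/61 = 64/61 = 1.049
G: (28 − 26)²/26 = 4/26 = 0.154
H: (82 − 63)²/63 = 361/63 = 5.730
I: (26 − 21)²/21 = 25/21 = 1.190
Sum = 12.37

12.37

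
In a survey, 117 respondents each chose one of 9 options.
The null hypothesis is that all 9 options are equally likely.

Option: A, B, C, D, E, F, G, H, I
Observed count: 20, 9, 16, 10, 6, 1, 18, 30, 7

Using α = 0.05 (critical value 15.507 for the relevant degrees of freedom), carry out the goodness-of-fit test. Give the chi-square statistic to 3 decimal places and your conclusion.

Under H₀ each category has probability 1/9, so each expected count is 117/9 = 13.
cat         O        E   (O−E)²/E
A          20       13     3.7692
B           9       13     1.2308
C          16       13     0.6923
D          10       13     0.6923
E           6       13     3.7692
F           1       13    11.0769
G          18       13     1.9231
H          30       13    22.2308
I           7       13     2.7692
Sum = 48.154
df = 8. Since 48.154 > 15.507, we reject H₀.

48.154; reject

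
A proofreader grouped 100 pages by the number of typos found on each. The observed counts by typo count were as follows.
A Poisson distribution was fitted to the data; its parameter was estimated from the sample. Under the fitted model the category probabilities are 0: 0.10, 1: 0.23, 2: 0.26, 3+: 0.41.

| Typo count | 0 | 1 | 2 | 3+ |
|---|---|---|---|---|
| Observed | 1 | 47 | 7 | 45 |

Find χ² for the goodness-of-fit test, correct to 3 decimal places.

Expected counts E_i = n·p_i: 100×0.10 = 10, 100×0.23 = 23, 100×0.26 = 26, 100×0.41 = 41.
cat         O        E   (O−E)²/E
0           1       10     8.1000
1          47       23    25.0435
2           7       26    13.8846
3+         45       41     0.3902
Sum = 47.418

47.418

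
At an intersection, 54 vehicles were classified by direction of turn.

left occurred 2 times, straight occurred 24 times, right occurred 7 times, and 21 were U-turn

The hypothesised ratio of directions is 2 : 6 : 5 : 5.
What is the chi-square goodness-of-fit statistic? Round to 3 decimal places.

11.333

Ratio total = 18. Expected counts: 54×2/18 = 6, 54×6/18 = 18, 54×5/18 = 15, 54×5/18 = 15.
cat           O        E   (O−E)²/E
left          2        6     2.6667
straight     24       18     2.0000
right         7       15     4.2667
U-turn       21       15     2.4000
Sum = 11.333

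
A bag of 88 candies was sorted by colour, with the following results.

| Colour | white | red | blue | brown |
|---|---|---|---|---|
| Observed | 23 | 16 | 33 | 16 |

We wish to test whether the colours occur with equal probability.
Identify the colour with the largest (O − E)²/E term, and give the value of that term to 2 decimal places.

Expected count for each of the 4 categories: 88/4 = 22.
white: (23 − 22)²/22 = 1/22 = 0.045
red: (16 − 22)²/22 = 36/22 = 1.636
blue: (33 − 22)²/22 = 121/22 = 5.500
brown: (16 − 22)²/22 = 36/22 = 1.636
The largest term is for blue: 5.50.

blue, 5.50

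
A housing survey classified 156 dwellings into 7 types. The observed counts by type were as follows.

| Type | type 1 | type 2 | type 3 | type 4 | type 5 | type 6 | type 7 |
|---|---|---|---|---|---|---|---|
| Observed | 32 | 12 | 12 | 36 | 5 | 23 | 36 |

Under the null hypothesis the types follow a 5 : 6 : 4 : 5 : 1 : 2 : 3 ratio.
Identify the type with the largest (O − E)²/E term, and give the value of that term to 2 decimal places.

Ratio total = 26. Expected counts: 156×5/26 = 30, 156×6/26 = 36, 156×4/26 = 24, 156×5/26 = 30, 156×1/26 = 6, 156×2/26 = 12, 156×3/26 = 18.
type 1: (32 − 30)²/30 = 4/30 = 0.133
type 2: (12 − 36)²/36 = 576/36 = 16.000
type 3: (12 − 24)²/24 = 144/24 = 6.000
type 4: (36 − 30)²/30 = 36/30 = 1.200
type 5: (5 − 6)²/6 = 1/6 = 0.167
type 6: (23 − 12)²/12 = 121/12 = 10.083
type 7: (36 − 18)²/18 = 324/18 = 18.000
The largest term is for type 7: 18.00.

type 7, 18.00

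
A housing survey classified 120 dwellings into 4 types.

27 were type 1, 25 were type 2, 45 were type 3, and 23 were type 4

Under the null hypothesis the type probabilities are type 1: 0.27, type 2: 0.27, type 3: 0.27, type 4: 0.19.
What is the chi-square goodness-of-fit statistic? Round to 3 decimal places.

Expected counts E_i = n·p_i: 120×0.27 = 32.4, 120×0.27 = 32.4, 120×0.27 = 32.4, 120×0.19 = 22.8.
χ² = (27−32.4)²/32.4 + (25−32.4)²/32.4 + (45−32.4)²/32.4 + (23−22.8)²/22.8
   = 0.9000 + 1.6901 + 4.9000 + 0.0018
Sum = 7.492

7.492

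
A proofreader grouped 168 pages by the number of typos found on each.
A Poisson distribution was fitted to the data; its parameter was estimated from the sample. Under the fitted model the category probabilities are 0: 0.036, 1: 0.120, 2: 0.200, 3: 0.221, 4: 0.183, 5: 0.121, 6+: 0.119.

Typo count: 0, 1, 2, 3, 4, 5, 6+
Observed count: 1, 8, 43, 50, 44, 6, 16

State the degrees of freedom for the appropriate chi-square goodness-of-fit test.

There are k = 7 categories and 1 parameter estimated from the data, so df = 7 − 1 − 1 = 5.

5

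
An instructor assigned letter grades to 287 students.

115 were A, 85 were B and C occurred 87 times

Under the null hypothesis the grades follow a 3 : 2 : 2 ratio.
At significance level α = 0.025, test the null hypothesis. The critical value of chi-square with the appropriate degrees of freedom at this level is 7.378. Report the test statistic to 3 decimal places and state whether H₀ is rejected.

Ratio total = 7. Expected counts: 287×3/7 = 123, 287×2/7 = 82, 287×2/7 = 82.
A: (115 − 123)²/123 = 64/123 = 0.5203
B: (85 − 82)²/82 = 9/82 = 0.1098
C: (87 − 82)²/82 = 25/82 = 0.3049
Sum = 0.935
df = 2. Since 0.935 < 7.378, we do not reject H₀.

0.935; do not reject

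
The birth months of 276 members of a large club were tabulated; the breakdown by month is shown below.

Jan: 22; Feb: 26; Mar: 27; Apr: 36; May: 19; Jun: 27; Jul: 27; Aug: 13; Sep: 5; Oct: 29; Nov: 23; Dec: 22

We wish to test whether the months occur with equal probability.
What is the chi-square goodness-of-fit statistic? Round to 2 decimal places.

30.61

Expected count for each of the 12 categories: 276/12 = 23.
cat         O        E   (O−E)²/E
Jan        22       23      0.043
Feb        26       23      0.391
Mar        27       23      0.696
Apr        36       23      7.348
May        19       23      0.696
Jun        27       23      0.696
Jul        27       23      0.696
Aug        13       23      4.348
Sep         5       23     14.087
Oct        29       23      1.565
Nov        23       23      0.000
Dec        22       23      0.043
Sum = 30.61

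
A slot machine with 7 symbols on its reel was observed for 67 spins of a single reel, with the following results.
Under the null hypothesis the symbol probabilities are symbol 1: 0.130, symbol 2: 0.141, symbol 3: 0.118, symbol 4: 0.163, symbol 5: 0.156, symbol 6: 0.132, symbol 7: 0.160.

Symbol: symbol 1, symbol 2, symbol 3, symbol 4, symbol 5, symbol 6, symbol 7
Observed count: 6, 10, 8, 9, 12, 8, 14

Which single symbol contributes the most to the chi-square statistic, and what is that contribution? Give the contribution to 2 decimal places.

Expected counts E_i = n·p_i: 67×0.130 = 8.71, 67×0.141 = 9.447, 67×0.118 = 7.906, 67×0.163 = 10.921, 67×0.156 = 10.452, 67×0.132 = 8.844, 67×0.160 = 10.72.
symbol 1: (6 − 8.71)²/8.71 = 7.3441/8.71 = 0.843
symbol 2: (10 − 9.447)²/9.447 = 0.305809/9.447 = 0.032
symbol 3: (8 − 7.906)²/7.906 = 0.008836/7.906 = 0.001
symbol 4: (9 − 10.921)²/10.921 = 3.690241/10.921 = 0.338
symbol 5: (12 − 10.452)²/10.452 = 2.396304/10.452 = 0.229
symbol 6: (8 − 8.844)²/8.844 = 0.712336/8.844 = 0.081
symbol 7: (14 − 10.72)²/10.72 = 10.7584/10.72 = 1.004
The largest term is for symbol 7: 1.00.

symbol 7, 1.00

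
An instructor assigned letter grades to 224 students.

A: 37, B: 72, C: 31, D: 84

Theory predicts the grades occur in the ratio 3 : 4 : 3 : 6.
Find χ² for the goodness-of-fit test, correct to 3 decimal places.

8.048

Ratio total = 16. Expected counts: 224×3/16 = 42, 224×4/16 = 56, 224×3/16 = 42, 224×6/16 = 84.
cat         O        E   (O−E)²/E
A          37       42     0.5952
B          72       56     4.5714
C          31       42     2.8810
D          84       84     0.0000
Sum = 8.048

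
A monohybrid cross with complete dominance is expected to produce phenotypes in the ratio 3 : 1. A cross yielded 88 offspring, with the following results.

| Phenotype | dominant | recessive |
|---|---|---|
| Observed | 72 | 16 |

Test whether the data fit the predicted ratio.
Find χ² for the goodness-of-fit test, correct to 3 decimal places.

Ratio total = 4. Expected counts: 88×3/4 = 66, 88×1/4 = 22.
dominant: (72 − 66)²/66 = 36/66 = 0.5455
recessive: (16 − 22)²/22 = 36/22 = 1.6364
Sum = 2.182

2.182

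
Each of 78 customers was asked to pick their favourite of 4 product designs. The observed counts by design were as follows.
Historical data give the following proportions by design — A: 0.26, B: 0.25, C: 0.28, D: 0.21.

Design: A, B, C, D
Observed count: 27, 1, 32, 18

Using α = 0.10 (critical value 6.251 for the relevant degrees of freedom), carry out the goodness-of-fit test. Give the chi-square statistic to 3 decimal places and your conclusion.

24.665; reject

Expected counts E_i = n·p_i: 78×0.26 = 20.28, 78×0.25 = 19.5, 78×0.28 = 21.84, 78×0.21 = 16.38.
χ² = (27−20.28)²/20.28 + (1−19.5)²/19.5 + (32−21.84)²/21.84 + (18−16.38)²/16.38
   = 2.2267 + 17.5513 + 4.7264 + 0.1602
Sum = 24.665
df = 3. Since 24.665 > 6.251, we reject H₀.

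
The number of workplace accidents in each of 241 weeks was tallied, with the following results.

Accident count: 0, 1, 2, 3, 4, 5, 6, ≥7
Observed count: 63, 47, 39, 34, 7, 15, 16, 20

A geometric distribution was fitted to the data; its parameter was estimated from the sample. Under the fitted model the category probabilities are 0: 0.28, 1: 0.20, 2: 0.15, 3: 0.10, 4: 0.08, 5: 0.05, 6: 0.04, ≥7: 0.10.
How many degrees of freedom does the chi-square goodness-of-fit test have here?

There are k = 8 categories and 1 parameter estimated from the data, so df = 8 − 1 − 1 = 6.

6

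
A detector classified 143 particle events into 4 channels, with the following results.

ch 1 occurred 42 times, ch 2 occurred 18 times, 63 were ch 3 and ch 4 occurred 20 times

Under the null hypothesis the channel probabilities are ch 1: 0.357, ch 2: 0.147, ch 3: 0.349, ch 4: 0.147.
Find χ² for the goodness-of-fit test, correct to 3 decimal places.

5.523

Expected counts E_i = n·p_i: 143×0.357 = 51.051, 143×0.147 = 21.021, 143×0.349 = 49.907, 143×0.147 = 21.021.
χ² = (42−51.051)²/51.051 + (18−21.021)²/21.021 + (63−49.907)²/49.907 + (20−21.021)²/21.021
   = 1.6047 + 0.4342 + 3.4349 + 0.0496
Sum = 5.523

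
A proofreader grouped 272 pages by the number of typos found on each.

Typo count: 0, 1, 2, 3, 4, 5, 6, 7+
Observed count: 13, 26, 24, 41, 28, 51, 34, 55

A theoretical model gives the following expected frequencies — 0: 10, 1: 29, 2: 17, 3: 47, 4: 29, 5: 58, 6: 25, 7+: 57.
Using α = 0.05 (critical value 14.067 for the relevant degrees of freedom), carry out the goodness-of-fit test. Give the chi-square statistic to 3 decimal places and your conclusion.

9.048; do not reject

χ² = (13−10)²/10 + (26−29)²/29 + (24−17)²/17 + (41−47)²/47 + (28−29)²/29 + (51−58)²/58 + (34−25)²/25 + (55−57)²/57
   = 0.9000 + 0.3103 + 2.8824 + 0.7660 + 0.0345 + 0.8448 + 3.2400 + 0.0702
Sum = 9.048
df = 7. Since 9.048 < 14.067, we do not reject H₀.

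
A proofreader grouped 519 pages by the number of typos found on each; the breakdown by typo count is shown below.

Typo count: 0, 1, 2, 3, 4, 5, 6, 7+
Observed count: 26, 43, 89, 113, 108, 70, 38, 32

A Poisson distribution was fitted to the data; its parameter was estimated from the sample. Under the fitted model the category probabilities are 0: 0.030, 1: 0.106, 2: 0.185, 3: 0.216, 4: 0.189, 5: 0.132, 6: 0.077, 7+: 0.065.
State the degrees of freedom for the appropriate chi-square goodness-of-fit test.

6

There are k = 8 categories and 1 parameter estimated from the data, so df = 8 − 1 − 1 = 6.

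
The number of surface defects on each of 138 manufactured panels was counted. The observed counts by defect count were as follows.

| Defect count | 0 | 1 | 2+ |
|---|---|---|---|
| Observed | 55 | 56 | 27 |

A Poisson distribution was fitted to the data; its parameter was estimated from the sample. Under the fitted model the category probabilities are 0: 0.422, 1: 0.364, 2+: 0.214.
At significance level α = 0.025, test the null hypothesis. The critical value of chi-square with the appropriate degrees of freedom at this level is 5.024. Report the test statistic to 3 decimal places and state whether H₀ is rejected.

Expected counts E_i = n·p_i: 138×0.422 = 58.236, 138×0.364 = 50.232, 138×0.214 = 29.532.
cat         O        E   (O−E)²/E
0          55   58.236     0.1798
1          56   50.232     0.6623
2+         27   29.532     0.2171
Sum = 1.059
df = 1. Since 1.059 < 5.024, we do not reject H₀.

1.059; do not reject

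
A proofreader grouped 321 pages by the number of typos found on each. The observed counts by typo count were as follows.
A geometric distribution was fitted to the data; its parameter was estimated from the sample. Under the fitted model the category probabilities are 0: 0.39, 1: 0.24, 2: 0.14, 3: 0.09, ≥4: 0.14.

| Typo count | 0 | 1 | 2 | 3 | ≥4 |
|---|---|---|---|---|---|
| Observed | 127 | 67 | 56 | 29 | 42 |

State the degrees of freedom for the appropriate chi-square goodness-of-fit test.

3

There are k = 5 categories and 1 parameter estimated from the data, so df = 5 − 1 − 1 = 3.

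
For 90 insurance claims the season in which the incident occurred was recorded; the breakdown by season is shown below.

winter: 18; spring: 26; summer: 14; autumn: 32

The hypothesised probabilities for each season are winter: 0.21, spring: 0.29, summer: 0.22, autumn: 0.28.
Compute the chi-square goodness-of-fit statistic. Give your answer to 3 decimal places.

Expected counts E_i = n·p_i: 90×0.21 = 18.9, 90×0.29 = 26.1, 90×0.22 = 19.8, 90×0.28 = 25.2.
cat         O        E   (O−E)²/E
winter     18     18.9     0.0429
spring     26     26.1     0.0004
summer     14     19.8     1.6990
autumn     32     25.2     1.8349
Sum = 3.577

3.577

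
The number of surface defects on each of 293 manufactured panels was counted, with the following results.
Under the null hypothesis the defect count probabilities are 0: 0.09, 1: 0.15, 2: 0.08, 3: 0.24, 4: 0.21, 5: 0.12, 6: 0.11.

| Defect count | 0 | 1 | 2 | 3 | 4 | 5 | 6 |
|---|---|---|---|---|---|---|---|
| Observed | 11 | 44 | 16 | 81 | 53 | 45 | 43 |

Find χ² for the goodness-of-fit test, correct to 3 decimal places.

20.477

Expected counts E_i = n·p_i: 293×0.09 = 26.37, 293×0.15 = 43.95, 293×0.08 = 23.44, 293×0.24 = 70.32, 293×0.21 = 61.53, 293×0.12 = 35.16, 293×0.11 = 32.23.
0: (11 − 26.37)²/26.37 = 236.2369/26.37 = 8.9585
1: (44 − 43.95)²/43.95 = 0.0025/43.95 = 0.0001
2: (16 − 23.44)²/23.44 = 55.3536/23.44 = 2.3615
3: (81 − 70.32)²/70.32 = 114.0624/70.32 = 1.6220
4: (53 − 61.53)²/61.53 = 72.7609/61.53 = 1.1825
5: (45 − 35.16)²/35.16 = 96.8256/35.16 = 2.7539
6: (43 − 32.23)²/32.23 = 115.9929/32.23 = 3.5989
Sum = 20.477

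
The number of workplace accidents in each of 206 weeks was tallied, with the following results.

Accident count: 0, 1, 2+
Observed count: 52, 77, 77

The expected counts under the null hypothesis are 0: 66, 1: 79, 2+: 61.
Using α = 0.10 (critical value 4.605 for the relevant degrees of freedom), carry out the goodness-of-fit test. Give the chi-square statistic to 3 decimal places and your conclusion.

cat         O        E   (O−E)²/E
0          52       66     2.9697
1          77       79     0.0506
2+         77       61     4.1967
Sum = 7.217
df = 2. Since 7.217 > 4.605, we reject H₀.

7.217; reject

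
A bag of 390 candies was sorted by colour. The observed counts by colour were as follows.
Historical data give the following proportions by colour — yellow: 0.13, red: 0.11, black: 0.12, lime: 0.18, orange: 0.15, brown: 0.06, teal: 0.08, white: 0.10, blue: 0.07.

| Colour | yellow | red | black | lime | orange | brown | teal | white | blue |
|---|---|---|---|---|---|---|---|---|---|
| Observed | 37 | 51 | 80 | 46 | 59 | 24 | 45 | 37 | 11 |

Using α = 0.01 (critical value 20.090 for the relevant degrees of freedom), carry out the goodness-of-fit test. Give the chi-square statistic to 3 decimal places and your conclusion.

Expected counts E_i = n·p_i: 390×0.13 = 50.7, 390×0.11 = 42.9, 390×0.12 = 46.8, 390×0.18 = 70.2, 390×0.15 = 58.5, 390×0.06 = 23.4, 390×0.08 = 31.2, 390×0.10 = 39, 390×0.07 = 27.3.
cat         O        E   (O−E)²/E
yellow     37     50.7     3.7020
red        51     42.9     1.5294
black      80     46.8    23.5521
lime       46     70.2     8.3425
orange     59     58.5     0.0043
brown      24     23.4     0.0154
teal       45     31.2     6.1038
white      37       39     0.1026
blue       11     27.3     9.7322
Sum = 53.084
df = 8. Since 53.084 > 20.090, we reject H₀.

53.084; reject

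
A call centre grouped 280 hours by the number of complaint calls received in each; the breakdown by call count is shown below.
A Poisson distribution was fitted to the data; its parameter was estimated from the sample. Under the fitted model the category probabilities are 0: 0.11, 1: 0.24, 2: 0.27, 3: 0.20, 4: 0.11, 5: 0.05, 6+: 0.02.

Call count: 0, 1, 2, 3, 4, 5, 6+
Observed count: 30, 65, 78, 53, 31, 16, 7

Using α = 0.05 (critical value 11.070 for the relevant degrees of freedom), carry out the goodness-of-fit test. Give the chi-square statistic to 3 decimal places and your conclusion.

0.967; do not reject

Expected counts E_i = n·p_i: 280×0.11 = 30.8, 280×0.24 = 67.2, 280×0.27 = 75.6, 280×0.20 = 56, 280×0.11 = 30.8, 280×0.05 = 14, 280×0.02 = 5.6.
cat         O        E   (O−E)²/E
0          30     30.8     0.0208
1          65     67.2     0.0720
2          78     75.6     0.0762
3          53       56     0.1607
4          31     30.8     0.0013
5          16       14     0.2857
6+          7      5.6     0.3500
Sum = 0.967
df = 5. Since 0.967 < 11.070, we do not reject H₀.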